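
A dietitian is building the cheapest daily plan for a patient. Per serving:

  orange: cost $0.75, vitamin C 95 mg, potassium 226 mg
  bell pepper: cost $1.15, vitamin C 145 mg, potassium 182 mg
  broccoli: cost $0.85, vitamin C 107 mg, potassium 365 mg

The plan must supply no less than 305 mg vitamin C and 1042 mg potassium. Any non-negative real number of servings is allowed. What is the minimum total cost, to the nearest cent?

This is a tiny linear program; its minimum lies at a vertex of the feasible set. List the vertices and price them.
orange only: max(305/95, 1042/226) = 4.611 servings → $3.46.
bell pepper only: max(305/145, 1042/182) = 5.725 servings → $6.58.
broccoli only: max(305/107, 1042/365) = 2.855 servings → $2.43.
orange + bell pepper: intersection lies outside the first quadrant.
orange + broccoli: the both-tight solution has a negative serving — not a feasible corner.
bell pepper + broccoli: intersection lies outside the first quadrant.
Cheapest feasible corner: $2.43.

$2.43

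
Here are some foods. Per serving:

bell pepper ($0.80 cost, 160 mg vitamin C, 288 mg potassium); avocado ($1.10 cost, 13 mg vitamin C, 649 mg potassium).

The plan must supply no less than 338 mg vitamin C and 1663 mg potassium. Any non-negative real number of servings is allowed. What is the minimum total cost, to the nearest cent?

$3.43

This is a tiny linear program; its minimum lies at a vertex of the feasible set. List the vertices and price them.
bell pepper only: max(338/160, 1663/288) = 5.774 servings → $4.62.
avocado only: max(338/13, 1663/649) = 26 servings → $28.60.
bell pepper + avocado with both tight: 1.976 servings and 1.686 servings → $3.43.
Cheapest feasible corner: $3.43.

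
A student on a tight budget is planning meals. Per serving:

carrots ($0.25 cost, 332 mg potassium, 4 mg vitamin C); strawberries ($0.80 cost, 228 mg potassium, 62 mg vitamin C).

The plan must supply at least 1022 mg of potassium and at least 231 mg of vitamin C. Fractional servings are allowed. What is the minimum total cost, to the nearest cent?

$3.09

Two binding constraints pin down two serving amounts, so the optimal mix uses at most two foods. The candidates are each food alone (scaled to the tighter of potassium/vitamin C) and each pair with both constraints tight.
carrots only: max(1022/332, 231/4) = 57.75 servings → $14.44.
strawberries only: max(1022/228, 231/62) = 4.482 servings → $3.59.
carrots + strawberries with both tight: 0.5437 servings and 3.691 servings → $3.09.
The minimum over all feasible corners is $3.09.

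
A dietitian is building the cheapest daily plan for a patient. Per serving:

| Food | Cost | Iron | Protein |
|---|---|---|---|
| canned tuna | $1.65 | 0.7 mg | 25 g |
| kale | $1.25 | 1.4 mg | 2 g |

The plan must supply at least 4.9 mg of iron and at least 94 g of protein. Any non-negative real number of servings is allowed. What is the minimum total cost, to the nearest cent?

Check every corner: each single food scaled to meet both minima, and each pair solved so both constraints bind.
canned tuna only: max(4.9/0.7, 94/25) = 7 servings → $11.55.
kale only: max(4.9/1.4, 94/2) = 47 servings → $58.75.
canned tuna + kale with both tight: 3.625 servings and 1.688 servings → $8.09.
So the least-cost plan costs $8.09.

$8.09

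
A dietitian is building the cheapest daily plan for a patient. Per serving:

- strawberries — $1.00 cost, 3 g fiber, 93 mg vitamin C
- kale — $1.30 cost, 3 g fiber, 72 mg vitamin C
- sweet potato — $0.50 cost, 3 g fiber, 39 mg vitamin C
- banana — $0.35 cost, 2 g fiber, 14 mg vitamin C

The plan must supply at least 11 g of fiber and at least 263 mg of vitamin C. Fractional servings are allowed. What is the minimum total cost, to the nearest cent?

The cheapest plan sits at a corner of the feasible region — with two constraints it uses at most two foods.
strawberries only: max(11/3, 263/93) = 3.667 servings → $3.67.
kale only: max(11/3, 263/72) = 3.667 servings → $4.77.
sweet potato only: max(11/3, 263/39) = 6.744 servings → $3.37.
banana only: max(11/2, 263/14) = 18.79 servings → $6.58.
strawberries + kale with both targets exact would need a negative amount; discard.
strawberries + sweet potato with both tight: 2.222 servings and 1.444 servings → $2.94.
strawberries + banana with both tight: 2.583 servings and 1.625 servings → $3.15.
kale + sweet potato with both tight: 3.636 servings and 0.0303 servings → $4.74.
kale + banana with both tight: 3.647 servings and 0.02941 servings → $4.75.
sweet potato + banana: the both-tight solution has a negative serving — not a feasible corner.
Cheapest feasible corner: $2.94.

$2.94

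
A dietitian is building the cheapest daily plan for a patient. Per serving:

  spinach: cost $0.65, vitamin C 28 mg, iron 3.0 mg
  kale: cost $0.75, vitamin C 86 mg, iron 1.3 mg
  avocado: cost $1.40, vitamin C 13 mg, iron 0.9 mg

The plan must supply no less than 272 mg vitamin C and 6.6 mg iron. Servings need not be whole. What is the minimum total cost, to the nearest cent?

With two linear requirements the optimum uses one or two foods; enumerate the corners.
spinach only: max(272/28, 6.6/3.0) = 9.714 servings → $6.31.
kale only: max(272/86, 6.6/1.3) = 5.077 servings → $3.81.
avocado only: max(272/13, 6.6/0.9) = 20.92 servings → $29.29.
spinach + kale with both tight: 0.9657 servings and 2.848 servings → $2.76.
spinach + avocado: intersection lies outside the first quadrant.
kale + avocado with both tight: 2.628 servings and 3.537 servings → $6.92.
Cheapest feasible corner: $2.76.

$2.76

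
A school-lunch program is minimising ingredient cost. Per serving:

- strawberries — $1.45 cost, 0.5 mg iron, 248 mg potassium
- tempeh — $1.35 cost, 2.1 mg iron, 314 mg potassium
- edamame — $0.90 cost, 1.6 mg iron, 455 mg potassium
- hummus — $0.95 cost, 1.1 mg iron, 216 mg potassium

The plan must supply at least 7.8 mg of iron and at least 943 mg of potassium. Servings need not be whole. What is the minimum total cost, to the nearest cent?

With two linear requirements the optimum uses one or two foods; enumerate the corners.
strawberries only: max(7.8/0.5, 943/248) = 15.6 servings → $22.62.
tempeh only: max(7.8/2.1, 943/314) = 3.714 servings → $5.01.
edamame only: max(7.8/1.6, 943/455) = 4.875 servings → $4.39.
hummus only: max(7.8/1.1, 943/216) = 7.091 servings → $6.74.
strawberries + tempeh with both targets exact would need a negative amount; discard.
strawberries + edamame with both targets exact would need a negative amount; discard.
strawberries + hummus: intersection lies outside the first quadrant.
tempeh + edamame with both targets exact would need a negative amount; discard.
tempeh + hummus: the both-tight solution has a negative serving — not a feasible corner.
edamame + hummus with both targets exact would need a negative amount; discard.
The minimum over all feasible corners is $4.39.

$4.39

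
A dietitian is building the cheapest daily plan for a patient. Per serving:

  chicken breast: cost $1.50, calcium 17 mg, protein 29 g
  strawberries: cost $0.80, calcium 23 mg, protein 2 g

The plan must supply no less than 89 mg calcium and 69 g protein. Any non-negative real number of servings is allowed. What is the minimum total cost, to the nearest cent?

$5.12

chicken breast only: max(89/17, 69/29) = 5.235 servings → $7.85.
strawberries only: max(89/23, 69/2) = 34.5 servings → $27.60.
chicken breast + strawberries with both tight: 2.226 servings and 2.224 servings → $5.12.
The minimum over all feasible corners is $5.12.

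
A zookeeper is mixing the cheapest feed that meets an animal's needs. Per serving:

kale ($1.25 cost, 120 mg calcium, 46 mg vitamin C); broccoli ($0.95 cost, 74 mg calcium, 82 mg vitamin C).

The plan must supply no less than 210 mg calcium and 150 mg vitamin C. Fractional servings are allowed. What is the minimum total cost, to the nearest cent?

kale only: max(210/120, 150/46) = 3.261 servings → $4.08.
broccoli only: max(210/74, 150/82) = 2.838 servings → $2.70.
kale + broccoli with both tight: 0.9509 servings and 1.296 servings → $2.42.
The minimum over all feasible corners is $2.42.

$2.42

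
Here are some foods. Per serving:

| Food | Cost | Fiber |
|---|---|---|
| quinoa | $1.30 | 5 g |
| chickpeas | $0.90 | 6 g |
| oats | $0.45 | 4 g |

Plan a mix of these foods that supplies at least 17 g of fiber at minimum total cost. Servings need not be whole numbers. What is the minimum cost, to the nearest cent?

$1.91

Cost per g of fiber: oats $0.1125, chickpeas $0.1500, quinoa $0.2600.
With no serving limits, use only oats: 17 g / 4 g = 4.25 servings × $0.45 = $1.91.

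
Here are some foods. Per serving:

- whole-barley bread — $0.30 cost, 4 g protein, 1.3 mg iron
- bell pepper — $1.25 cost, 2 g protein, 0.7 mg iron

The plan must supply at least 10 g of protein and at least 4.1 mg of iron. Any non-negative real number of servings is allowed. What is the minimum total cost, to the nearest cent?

With two linear requirements the optimum uses one or two foods; enumerate the corners.
whole-barley bread only: max(10/4, 4.1/1.3) = 3.154 servings → $0.95.
bell pepper only: max(10/2, 4.1/0.7) = 5.857 servings → $7.32.
whole-barley bread + bell pepper: the both-tight solution has a negative serving — not a feasible corner.
The minimum over all feasible corners is $0.95.

$0.95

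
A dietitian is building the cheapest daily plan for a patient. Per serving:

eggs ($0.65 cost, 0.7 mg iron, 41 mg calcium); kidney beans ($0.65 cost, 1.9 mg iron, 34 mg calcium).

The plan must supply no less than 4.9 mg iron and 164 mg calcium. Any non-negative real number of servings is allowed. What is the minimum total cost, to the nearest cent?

Compare the cost at each extreme point of the feasible region.
eggs only: max(4.9/0.7, 164/41) = 7 servings → $4.55.
kidney beans only: max(4.9/1.9, 164/34) = 4.824 servings → $3.14.
eggs + kidney beans with both tight: 2.68 servings and 1.591 servings → $2.78.
The minimum over all feasible corners is $2.78.

$2.78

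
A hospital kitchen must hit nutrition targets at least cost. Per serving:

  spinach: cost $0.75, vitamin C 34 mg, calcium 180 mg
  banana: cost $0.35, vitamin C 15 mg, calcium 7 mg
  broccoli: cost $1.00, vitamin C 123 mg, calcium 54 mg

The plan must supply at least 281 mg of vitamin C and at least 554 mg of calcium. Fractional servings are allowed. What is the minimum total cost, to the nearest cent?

$3.52

spinach only: max(281/34, 554/180) = 8.265 servings → $6.20.
banana only: max(281/15, 554/7) = 79.14 servings → $27.70.
broccoli only: max(281/123, 554/54) = 10.26 servings → $10.26.
spinach + banana with both tight: 2.576 servings and 12.89 servings → $6.45.
spinach + broccoli with both tight: 2.609 servings and 1.563 servings → $3.52.
banana + broccoli: the both-tight solution has a negative serving — not a feasible corner.
The minimum over all feasible corners is $3.52.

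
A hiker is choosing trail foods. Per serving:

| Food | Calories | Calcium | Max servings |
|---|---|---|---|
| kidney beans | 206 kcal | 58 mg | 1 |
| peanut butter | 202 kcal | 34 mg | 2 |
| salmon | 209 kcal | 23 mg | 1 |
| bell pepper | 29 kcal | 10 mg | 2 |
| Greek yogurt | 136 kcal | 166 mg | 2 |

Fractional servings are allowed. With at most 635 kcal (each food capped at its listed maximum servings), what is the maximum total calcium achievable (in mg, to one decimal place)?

426.7 mg

Calcium per kcal: Greek yogurt 1.221, bell pepper 0.3448, kidney beans 0.2816, peanut butter 0.1683, salmon 0.11.
Take 2 servings of Greek yogurt: uses 272 kcal, +332.0 mg calcium (running total 332.0 mg).
Take 2 servings of bell pepper: uses 58 kcal, +20.0 mg calcium (running total 352.0 mg).
Take 1 serving of kidney beans: uses 206 kcal, +58.0 mg calcium (running total 410.0 mg).
Take 0.4901 servings of peanut butter: uses 99 kcal, +16.7 mg calcium (running total 426.7 mg).
Filling greedily by calcium-per-kcal is optimal for one linear limit, giving 426.7 mg.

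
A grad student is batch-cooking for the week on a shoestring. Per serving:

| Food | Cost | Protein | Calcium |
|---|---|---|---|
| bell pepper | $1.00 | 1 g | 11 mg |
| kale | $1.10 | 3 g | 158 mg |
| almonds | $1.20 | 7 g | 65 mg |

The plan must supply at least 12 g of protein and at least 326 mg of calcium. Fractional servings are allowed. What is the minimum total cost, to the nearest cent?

For a min-cost LP with two ≥-constraints, a basic feasible solution has at most two positive variables.
bell pepper only: max(12/1, 326/11) = 29.64 servings → $29.64.
kale only: max(12/3, 326/158) = 4 servings → $4.40.
almonds only: max(12/7, 326/65) = 5.015 servings → $6.02.
bell pepper + kale with both tight: 7.344 servings and 1.552 servings → $9.05.
bell pepper + almonds: the both-tight solution has a negative serving — not a feasible corner.
kale + almonds with both tight: 1.649 servings and 1.008 servings → $3.02.
Cheapest feasible corner: $3.02.

$3.02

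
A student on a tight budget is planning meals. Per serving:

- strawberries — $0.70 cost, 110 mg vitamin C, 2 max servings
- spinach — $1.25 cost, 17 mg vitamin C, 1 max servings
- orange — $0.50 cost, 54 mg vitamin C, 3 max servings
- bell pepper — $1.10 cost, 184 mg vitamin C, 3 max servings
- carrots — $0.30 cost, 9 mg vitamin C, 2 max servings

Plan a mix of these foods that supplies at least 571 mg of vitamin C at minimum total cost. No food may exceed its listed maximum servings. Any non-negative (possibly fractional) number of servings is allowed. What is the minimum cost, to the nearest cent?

$3.42

Cost per mg of vitamin C: bell pepper $0.0060, strawberries $0.0064, orange $0.0093, carrots $0.0333, spinach $0.0735.
Take 3 servings of bell pepper: +552.0 mg vitamin C for $3.30 (total $3.30, still need 19.0 mg).
Take 0.1727 servings of strawberries: +19.0 mg vitamin C for $0.12 (total $3.42, still need 0.0 mg).
Filling from the cheapest source first is optimal under one linear minimum: $3.42.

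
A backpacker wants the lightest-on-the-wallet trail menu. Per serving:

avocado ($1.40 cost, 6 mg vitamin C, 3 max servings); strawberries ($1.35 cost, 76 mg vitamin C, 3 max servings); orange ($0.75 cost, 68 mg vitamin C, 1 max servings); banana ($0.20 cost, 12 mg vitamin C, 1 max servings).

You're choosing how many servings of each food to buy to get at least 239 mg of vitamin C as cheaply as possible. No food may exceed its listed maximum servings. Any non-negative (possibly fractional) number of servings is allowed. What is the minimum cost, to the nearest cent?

$3.77

Cost per mg of vitamin C: orange $0.0110, banana $0.0167, strawberries $0.0178, avocado $0.2333.
Take 1 serving of orange: +68.0 mg vitamin C for $0.75 (total $0.75, still need 171.0 mg).
Take 1 serving of banana: +12.0 mg vitamin C for $0.20 (total $0.95, still need 159.0 mg).
Take 2.092 servings of strawberries: +159.0 mg vitamin C for $2.82 (total $3.77, still need 0.0 mg).
Filling from the cheapest source first is optimal under one linear minimum: $3.77.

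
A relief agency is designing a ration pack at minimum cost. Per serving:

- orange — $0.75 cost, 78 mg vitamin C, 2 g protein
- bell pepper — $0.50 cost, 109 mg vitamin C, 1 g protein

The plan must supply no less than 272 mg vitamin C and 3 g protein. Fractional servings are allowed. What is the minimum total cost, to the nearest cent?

orange only: max(272/78, 3/2) = 3.487 servings → $2.62.
bell pepper only: max(272/109, 3/1) = 3 servings → $1.50.
orange + bell pepper with both tight: 0.3929 servings and 2.214 servings → $1.40.
The minimum over all feasible corners is $1.40.

$1.40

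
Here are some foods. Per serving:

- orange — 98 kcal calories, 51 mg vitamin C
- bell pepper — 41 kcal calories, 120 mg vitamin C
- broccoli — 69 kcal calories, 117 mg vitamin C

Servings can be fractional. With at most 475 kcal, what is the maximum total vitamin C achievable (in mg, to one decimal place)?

Vitamin C per kcal: bell pepper 2.927, broccoli 1.696, orange 0.5204.
With no serving limits, spend the whole calories allowance on bell pepper: 475 kcal / 41 kcal × 120 mg = 1390.2 mg.

1390.2 mg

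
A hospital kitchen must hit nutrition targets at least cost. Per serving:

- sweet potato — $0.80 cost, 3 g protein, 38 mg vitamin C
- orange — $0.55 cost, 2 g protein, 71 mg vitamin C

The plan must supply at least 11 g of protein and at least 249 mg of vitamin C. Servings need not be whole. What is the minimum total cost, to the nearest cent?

For a min-cost LP with two ≥-constraints, a basic feasible solution has at most two positive variables.
sweet potato only: max(11/3, 249/38) = 6.553 servings → $5.24.
orange only: max(11/2, 249/71) = 5.5 servings → $3.02.
sweet potato + orange with both tight: 2.066 servings and 2.401 servings → $2.97.
The minimum over all feasible corners is $2.97.

$2.97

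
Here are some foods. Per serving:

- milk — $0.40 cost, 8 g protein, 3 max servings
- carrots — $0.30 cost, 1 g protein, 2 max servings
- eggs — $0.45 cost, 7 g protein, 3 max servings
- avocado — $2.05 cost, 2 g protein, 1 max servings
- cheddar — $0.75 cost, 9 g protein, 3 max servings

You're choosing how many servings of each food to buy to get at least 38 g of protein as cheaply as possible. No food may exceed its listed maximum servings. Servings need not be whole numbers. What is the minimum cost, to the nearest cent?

Cost per g of protein: milk $0.0500, eggs $0.0643, cheddar $0.0833, carrots $0.3000, avocado $1.0250.
Take 3 servings of milk: +24.0 g protein for $1.20 (total $1.20, still need 14.0 g).
Take 2 servings of eggs: +14.0 g protein for $0.90 (total $2.10, still need 0.0 g).
Greedy by cheapest-per-g is optimal for a single linear constraint, so the minimum cost is $2.10.

$2.10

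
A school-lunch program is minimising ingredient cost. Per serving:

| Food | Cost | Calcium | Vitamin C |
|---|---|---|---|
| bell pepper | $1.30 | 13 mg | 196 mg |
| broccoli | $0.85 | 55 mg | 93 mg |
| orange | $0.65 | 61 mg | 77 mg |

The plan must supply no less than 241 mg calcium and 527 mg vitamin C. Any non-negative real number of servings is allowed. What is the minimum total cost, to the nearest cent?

For a min-cost LP with two ≥-constraints, a basic feasible solution has at most two positive variables.
bell pepper only: max(241/13, 527/196) = 18.54 servings → $24.10.
broccoli only: max(241/55, 527/93) = 5.667 servings → $4.82.
orange only: max(241/61, 527/77) = 6.844 servings → $4.45.
bell pepper + broccoli with both tight: 0.6867 servings and 4.22 servings → $4.48.
bell pepper + orange with both tight: 1.241 servings and 3.686 servings → $4.01.
broccoli + orange: the both-tight solution has a negative serving — not a feasible corner.
Cheapest feasible corner: $4.01.

$4.01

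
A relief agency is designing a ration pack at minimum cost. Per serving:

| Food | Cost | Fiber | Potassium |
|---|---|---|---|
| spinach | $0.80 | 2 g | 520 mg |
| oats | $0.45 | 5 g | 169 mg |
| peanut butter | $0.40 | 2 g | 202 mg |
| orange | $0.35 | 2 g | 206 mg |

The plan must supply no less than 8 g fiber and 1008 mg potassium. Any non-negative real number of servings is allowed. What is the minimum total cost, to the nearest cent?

$1.66

spinach only: max(8/2, 1008/520) = 4 servings → $3.20.
oats only: max(8/5, 1008/169) = 5.964 servings → $2.68.
peanut butter only: max(8/2, 1008/202) = 4.99 servings → $2.00.
orange only: max(8/2, 1008/206) = 4.893 servings → $1.71.
spinach + oats with both tight: 1.63 servings and 0.9478 servings → $1.73.
spinach + peanut butter with both tight: 0.6289 servings and 3.371 servings → $1.85.
spinach + orange with both tight: 0.586 servings and 3.414 servings → $1.66.
oats + peanut butter: the both-tight solution has a negative serving — not a feasible corner.
oats + orange: the both-tight solution has a negative serving — not a feasible corner.
peanut butter + orange: intersection lies outside the first quadrant.
Cheapest feasible corner: $1.66.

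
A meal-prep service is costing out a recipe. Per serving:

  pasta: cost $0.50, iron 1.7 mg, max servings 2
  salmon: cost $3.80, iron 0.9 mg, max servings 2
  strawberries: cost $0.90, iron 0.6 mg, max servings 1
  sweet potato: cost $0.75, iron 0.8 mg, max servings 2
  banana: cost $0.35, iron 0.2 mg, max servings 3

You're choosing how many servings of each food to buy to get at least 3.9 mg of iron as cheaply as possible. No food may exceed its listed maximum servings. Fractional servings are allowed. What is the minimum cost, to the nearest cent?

Cost per mg of iron: pasta $0.2941, sweet potato $0.9375, strawberries $1.5000, banana $1.7500, salmon $4.2222.
Take 2 servings of pasta: +3.4 mg iron for $1.00 (total $1.00, still need 0.5 mg).
Take 0.625 servings of sweet potato: +0.5 mg iron for $0.47 (total $1.47, still need 0.0 mg).
Filling from the cheapest source first is optimal under one linear minimum: $1.47.

$1.47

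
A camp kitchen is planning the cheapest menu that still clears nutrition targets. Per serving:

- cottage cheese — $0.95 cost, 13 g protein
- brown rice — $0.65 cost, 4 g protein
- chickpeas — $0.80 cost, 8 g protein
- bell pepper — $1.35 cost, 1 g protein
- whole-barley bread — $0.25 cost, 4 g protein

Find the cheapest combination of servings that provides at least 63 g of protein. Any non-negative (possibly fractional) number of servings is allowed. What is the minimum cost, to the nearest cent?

Cost per g of protein: whole-barley bread $0.0625, cottage cheese $0.0731, chickpeas $0.1000, brown rice $0.1625, bell pepper $1.3500.
With no serving limits, use only whole-barley bread: 63 g / 4 g = 15.75 servings × $0.25 = $3.94.

$3.94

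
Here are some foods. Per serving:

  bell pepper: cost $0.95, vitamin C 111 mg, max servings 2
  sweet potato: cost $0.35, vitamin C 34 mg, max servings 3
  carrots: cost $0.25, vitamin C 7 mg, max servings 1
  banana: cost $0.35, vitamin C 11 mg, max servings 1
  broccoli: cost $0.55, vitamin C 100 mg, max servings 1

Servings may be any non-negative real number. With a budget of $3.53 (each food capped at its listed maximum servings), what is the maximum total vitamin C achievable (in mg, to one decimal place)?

424.9 mg

Vitamin C per dollar: broccoli 181.8, bell pepper 116.8, sweet potato 97.14, banana 31.43, carrots 28.
Take 1 serving of broccoli: spends $0.55, +100.0 mg vitamin C (running total 100.0 mg).
Take 2 servings of bell pepper: spends $1.90, +222.0 mg vitamin C (running total 322.0 mg).
Take 3 servings of sweet potato: spends $1.05, +102.0 mg vitamin C (running total 424.0 mg).
Take 0.08571 servings of banana: spends $0.03, +0.9 mg vitamin C (running total 424.9 mg).
Greedy by best ratio exhausts the cost allowance optimally: 424.9 mg.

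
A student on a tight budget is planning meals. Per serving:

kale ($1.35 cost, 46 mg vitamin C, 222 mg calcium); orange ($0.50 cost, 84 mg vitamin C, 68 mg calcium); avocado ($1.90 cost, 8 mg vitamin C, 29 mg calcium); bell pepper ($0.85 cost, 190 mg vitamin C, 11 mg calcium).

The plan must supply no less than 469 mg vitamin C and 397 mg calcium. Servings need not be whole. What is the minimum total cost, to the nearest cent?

$2.89

Check every corner: each single food scaled to meet both minima, and each pair solved so both constraints bind.
kale only: max(469/46, 397/222) = 10.2 servings → $13.76.
orange only: max(469/84, 397/68) = 5.838 servings → $2.92.
avocado only: max(469/8, 397/29) = 58.62 servings → $111.39.
bell pepper only: max(469/190, 397/11) = 36.09 servings → $30.68.
kale + orange with both tight: 0.09381 servings and 5.532 servings → $2.89.
kale + avocado with both targets exact would need a negative amount; discard.
kale + bell pepper with both tight: 1.686 servings and 2.06 servings → $4.03.
orange + avocado with both tight: 5.51 servings and 0.7696 servings → $4.22.
orange + bell pepper: intersection lies outside the first quadrant.
avocado + bell pepper with both tight: 12.96 servings and 1.923 servings → $26.26.
Cheapest feasible corner: $2.89.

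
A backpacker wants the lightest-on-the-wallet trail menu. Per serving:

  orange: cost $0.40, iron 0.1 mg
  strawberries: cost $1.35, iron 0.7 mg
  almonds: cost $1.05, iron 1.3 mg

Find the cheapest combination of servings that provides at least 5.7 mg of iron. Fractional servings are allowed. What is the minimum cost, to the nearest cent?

$4.60

Cost per mg of iron: almonds $0.8077, strawberries $1.9286, orange $4.0000.
With no serving limits, use only almonds: 5.7 mg / 1.3 mg = 4.385 servings × $1.05 = $4.60.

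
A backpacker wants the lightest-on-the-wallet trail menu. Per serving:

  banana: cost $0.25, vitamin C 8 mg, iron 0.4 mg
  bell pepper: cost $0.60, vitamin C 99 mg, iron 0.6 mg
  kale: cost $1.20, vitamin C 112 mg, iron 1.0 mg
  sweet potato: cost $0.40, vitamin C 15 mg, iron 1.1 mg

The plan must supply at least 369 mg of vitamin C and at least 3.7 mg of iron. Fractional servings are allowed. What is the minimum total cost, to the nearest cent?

Two binding constraints pin down two serving amounts, so the optimal mix uses at most two foods. The candidates are each food alone (scaled to the tighter of vitamin C/iron) and each pair with both constraints tight.
banana only: max(369/8, 3.7/0.4) = 46.12 servings → $11.53.
bell pepper only: max(369/99, 3.7/0.6) = 6.167 servings → $3.70.
kale only: max(369/112, 3.7/1.0) = 3.7 servings → $4.44.
sweet potato only: max(369/15, 3.7/1.1) = 24.6 servings → $9.84.
banana + bell pepper with both tight: 4.164 servings and 3.391 servings → $3.08.
banana + kale with both tight: 1.234 servings and 3.207 servings → $4.16.
banana + sweet potato with both targets exact would need a negative amount; discard.
bell pepper + kale: the both-tight solution has a negative serving — not a feasible corner.
bell pepper + sweet potato with both tight: 3.508 servings and 1.45 servings → $2.68.
kale + sweet potato with both tight: 3.238 servings and 0.4196 servings → $4.05.
Cheapest feasible corner: $2.68.

$2.68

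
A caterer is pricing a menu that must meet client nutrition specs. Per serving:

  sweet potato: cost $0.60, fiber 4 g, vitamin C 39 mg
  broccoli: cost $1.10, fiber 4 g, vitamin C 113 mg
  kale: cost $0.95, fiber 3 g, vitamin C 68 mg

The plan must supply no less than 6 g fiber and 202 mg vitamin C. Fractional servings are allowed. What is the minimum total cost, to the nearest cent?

Minimising a linear cost over {fiber ≥ 6, vitamin C ≥ 202, servings ≥ 0} — the optimum is at a vertex, using one or two foods.
sweet potato only: max(6/4, 202/39) = 5.179 servings → $3.11.
broccoli only: max(6/4, 202/113) = 1.788 servings → $1.97.
kale only: max(6/3, 202/68) = 2.971 servings → $2.82.
sweet potato + broccoli: the both-tight solution has a negative serving — not a feasible corner.
sweet potato + kale with both targets exact would need a negative amount; discard.
broccoli + kale: intersection lies outside the first quadrant.
Cheapest feasible corner: $1.97.

$1.97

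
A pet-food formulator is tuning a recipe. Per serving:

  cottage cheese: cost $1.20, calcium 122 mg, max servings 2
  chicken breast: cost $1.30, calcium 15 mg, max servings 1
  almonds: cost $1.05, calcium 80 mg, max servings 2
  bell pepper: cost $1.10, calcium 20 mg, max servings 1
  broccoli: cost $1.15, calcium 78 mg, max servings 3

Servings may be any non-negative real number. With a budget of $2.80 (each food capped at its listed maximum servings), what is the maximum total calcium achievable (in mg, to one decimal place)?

Calcium per dollar: cottage cheese 101.7, almonds 76.19, broccoli 67.83, bell pepper 18.18, chicken breast 11.54.
Take 2 servings of cottage cheese: spends $2.40, +244.0 mg calcium (running total 244.0 mg).
Take 0.381 servings of almonds: spends $0.40, +30.5 mg calcium (running total 274.5 mg).
Greedy by best ratio exhausts the cost allowance optimally: 274.5 mg.

274.5 mg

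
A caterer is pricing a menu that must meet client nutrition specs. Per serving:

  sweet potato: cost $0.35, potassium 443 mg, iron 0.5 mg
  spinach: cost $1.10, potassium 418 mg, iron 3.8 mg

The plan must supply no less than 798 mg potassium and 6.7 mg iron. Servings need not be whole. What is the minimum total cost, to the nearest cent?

This is a tiny linear program; its minimum lies at a vertex of the feasible set. List the vertices and price them.
sweet potato only: max(798/443, 6.7/0.5) = 13.4 servings → $4.69.
spinach only: max(798/418, 6.7/3.8) = 1.909 servings → $2.10.
sweet potato + spinach with both tight: 0.1572 servings and 1.742 servings → $1.97.
Cheapest feasible corner: $1.97.

$1.97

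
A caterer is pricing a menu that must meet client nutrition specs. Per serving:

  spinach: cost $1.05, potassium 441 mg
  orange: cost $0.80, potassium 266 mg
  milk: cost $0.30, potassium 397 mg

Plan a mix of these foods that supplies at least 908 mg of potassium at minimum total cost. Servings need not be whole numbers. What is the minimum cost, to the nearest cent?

$0.69

Cost per mg of potassium: milk $0.0008, spinach $0.0024, orange $0.0030.
With no serving limits, use only milk: 908 mg / 397 mg = 2.287 servings × $0.30 = $0.69.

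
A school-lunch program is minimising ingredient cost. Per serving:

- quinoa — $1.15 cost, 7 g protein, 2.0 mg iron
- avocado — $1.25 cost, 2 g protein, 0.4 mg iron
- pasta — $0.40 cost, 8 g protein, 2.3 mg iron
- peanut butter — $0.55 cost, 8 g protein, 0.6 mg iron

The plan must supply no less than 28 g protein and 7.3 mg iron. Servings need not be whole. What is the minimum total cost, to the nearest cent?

$1.40

quinoa only: max(28/7, 7.3/2.0) = 4 servings → $4.60.
avocado only: max(28/2, 7.3/0.4) = 18.25 servings → $22.81.
pasta only: max(28/8, 7.3/2.3) = 3.5 servings → $1.40.
peanut butter only: max(28/8, 7.3/0.6) = 12.17 servings → $6.69.
quinoa + avocado with both tight: 2.833 servings and 4.083 servings → $8.36.
quinoa + pasta: the both-tight solution has a negative serving — not a feasible corner.
quinoa + peanut butter with both tight: 3.525 servings and 0.4153 servings → $4.28.
avocado + pasta with both tight: 4.286 servings and 2.429 servings → $6.33.
avocado + peanut butter: intersection lies outside the first quadrant.
pasta + peanut butter with both tight: 3.059 servings and 0.4412 servings → $1.47.
So the least-cost plan costs $1.40.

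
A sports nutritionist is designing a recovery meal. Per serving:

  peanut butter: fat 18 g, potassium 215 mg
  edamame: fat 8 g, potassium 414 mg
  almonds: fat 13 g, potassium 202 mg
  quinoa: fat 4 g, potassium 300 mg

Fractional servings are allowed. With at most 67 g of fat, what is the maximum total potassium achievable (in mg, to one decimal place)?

5025.0 mg

Potassium per g fat: quinoa 75, edamame 51.75, almonds 15.54, peanut butter 11.94.
With no serving limits, spend the whole fat allowance on quinoa: 67 g / 4 g × 300 mg = 5025.0 mg.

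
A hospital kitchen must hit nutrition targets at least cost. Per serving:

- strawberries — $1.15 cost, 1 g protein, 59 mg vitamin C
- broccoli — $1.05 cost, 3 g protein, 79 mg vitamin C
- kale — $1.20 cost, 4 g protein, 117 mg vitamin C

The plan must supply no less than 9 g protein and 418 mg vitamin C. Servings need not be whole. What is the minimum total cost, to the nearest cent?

$4.29

A basic optimal solution has at most two foods positive. Try each food alone and each pair with both targets met exactly.
strawberries only: max(9/1, 418/59) = 9 servings → $10.35.
broccoli only: max(9/3, 418/79) = 5.291 servings → $5.56.
kale only: max(9/4, 418/117) = 3.573 servings → $4.29.
strawberries + broccoli with both tight: 5.541 servings and 1.153 servings → $7.58.
strawberries + kale with both tight: 5.202 servings and 0.9496 servings → $7.12.
broccoli + kale: intersection lies outside the first quadrant.
So the least-cost plan costs $4.29.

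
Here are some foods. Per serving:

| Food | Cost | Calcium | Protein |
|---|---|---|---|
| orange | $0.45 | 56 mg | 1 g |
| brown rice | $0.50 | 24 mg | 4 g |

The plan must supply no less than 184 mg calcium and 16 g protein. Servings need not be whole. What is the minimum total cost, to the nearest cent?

An LP optimum is at a vertex; with two nutrient constraints at most two foods are used. Check each candidate.
orange only: max(184/56, 16/1) = 16 servings → $7.20.
brown rice only: max(184/24, 16/4) = 7.667 servings → $3.83.
orange + brown rice with both tight: 1.76 servings and 3.56 servings → $2.57.
Cheapest feasible corner: $2.57.

$2.57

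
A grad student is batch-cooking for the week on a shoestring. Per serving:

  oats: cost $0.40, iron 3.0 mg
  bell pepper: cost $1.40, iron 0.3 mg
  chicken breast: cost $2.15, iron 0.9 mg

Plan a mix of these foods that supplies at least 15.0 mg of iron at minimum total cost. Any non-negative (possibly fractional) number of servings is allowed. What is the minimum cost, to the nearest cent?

$2.00

Cost per mg of iron: oats $0.1333, chicken breast $2.3889, bell pepper $4.6667.
With no serving limits, use only oats: 15.0 mg / 3.0 mg = 5 servings × $0.40 = $2.00.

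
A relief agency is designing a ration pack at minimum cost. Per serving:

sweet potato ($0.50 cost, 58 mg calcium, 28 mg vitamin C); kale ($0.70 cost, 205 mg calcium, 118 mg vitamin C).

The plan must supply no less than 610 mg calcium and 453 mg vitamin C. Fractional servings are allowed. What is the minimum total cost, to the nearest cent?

For a min-cost LP with two ≥-constraints, a basic feasible solution has at most two positive variables.
sweet potato only: max(610/58, 453/28) = 16.18 servings → $8.09.
kale only: max(610/205, 453/118) = 3.839 servings → $2.69.
sweet potato + kale: intersection lies outside the first quadrant.
So the least-cost plan costs $2.69.

$2.69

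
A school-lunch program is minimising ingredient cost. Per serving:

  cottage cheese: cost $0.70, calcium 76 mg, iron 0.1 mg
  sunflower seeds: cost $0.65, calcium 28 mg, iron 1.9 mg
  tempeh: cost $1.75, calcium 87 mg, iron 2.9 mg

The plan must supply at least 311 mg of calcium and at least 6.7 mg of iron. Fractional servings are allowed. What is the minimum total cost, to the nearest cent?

$4.19

At the optimum either one food covers both requirements or two foods hit both targets exactly; no other combination can be cheaper.
cottage cheese only: max(311/76, 6.7/0.1) = 67 servings → $46.90.
sunflower seeds only: max(311/28, 6.7/1.9) = 11.11 servings → $7.22.
tempeh only: max(311/87, 6.7/2.9) = 3.575 servings → $6.26.
cottage cheese + sunflower seeds with both tight: 2.848 servings and 3.376 servings → $4.19.
cottage cheese + tempeh with both tight: 1.507 servings and 2.258 servings → $5.01.
sunflower seeds + tempeh: intersection lies outside the first quadrant.
So the least-cost plan costs $4.19.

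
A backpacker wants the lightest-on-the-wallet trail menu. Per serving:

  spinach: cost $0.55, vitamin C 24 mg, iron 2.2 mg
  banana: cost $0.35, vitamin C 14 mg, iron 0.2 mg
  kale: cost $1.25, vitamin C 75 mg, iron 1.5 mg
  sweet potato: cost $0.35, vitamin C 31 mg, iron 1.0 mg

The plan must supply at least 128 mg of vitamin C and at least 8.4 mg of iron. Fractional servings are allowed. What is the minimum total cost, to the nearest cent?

An LP optimum is at a vertex; with two nutrient constraints at most two foods are used. Check each candidate.
spinach only: max(128/24, 8.4/2.2) = 5.333 servings → $2.93.
banana only: max(128/14, 8.4/0.2) = 42 servings → $14.70.
kale only: max(128/75, 8.4/1.5) = 5.6 servings → $7.00.
sweet potato only: max(128/31, 8.4/1.0) = 8.4 servings → $2.94.
spinach + banana with both tight: 3.538 servings and 3.077 servings → $3.02.
spinach + kale with both tight: 3.395 servings and 0.6202 servings → $2.64.
spinach + sweet potato with both tight: 2.995 servings and 1.81 servings → $2.28.
banana + kale: intersection lies outside the first quadrant.
banana + sweet potato: intersection lies outside the first quadrant.
kale + sweet potato: intersection lies outside the first quadrant.
The minimum over all feasible corners is $2.28.

$2.28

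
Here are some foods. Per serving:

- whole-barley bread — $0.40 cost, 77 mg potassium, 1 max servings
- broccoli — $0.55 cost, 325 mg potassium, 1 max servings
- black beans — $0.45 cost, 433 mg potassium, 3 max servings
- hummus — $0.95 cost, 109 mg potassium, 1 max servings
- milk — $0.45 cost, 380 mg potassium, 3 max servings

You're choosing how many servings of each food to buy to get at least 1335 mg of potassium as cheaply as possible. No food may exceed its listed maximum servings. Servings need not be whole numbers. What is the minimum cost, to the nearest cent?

Cost per mg of potassium: black beans $0.0010, milk $0.0012, broccoli $0.0017, whole-barley bread $0.0052, hummus $0.0087.
Take 3 servings of black beans: +1299.0 mg potassium for $1.35 (total $1.35, still need 36.0 mg).
Take 0.09474 servings of milk: +36.0 mg potassium for $0.04 (total $1.39, still need 0.0 mg).
Greedy by cheapest-per-mg is optimal for a single linear constraint, so the minimum cost is $1.39.

$1.39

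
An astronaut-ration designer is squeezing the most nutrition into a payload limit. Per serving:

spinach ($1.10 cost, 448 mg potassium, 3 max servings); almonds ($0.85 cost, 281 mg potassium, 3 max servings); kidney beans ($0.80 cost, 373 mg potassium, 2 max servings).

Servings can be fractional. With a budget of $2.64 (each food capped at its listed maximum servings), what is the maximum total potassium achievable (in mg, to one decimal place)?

1169.6 mg

Potassium per dollar: kidney beans 466.2, spinach 407.3, almonds 330.6.
Take 2 servings of kidney beans: spends $1.60, +746.0 mg potassium (running total 746.0 mg).
Take 0.9455 servings of spinach: spends $1.04, +423.6 mg potassium (running total 1169.6 mg).
Filling greedily by potassium-per-dollar is optimal for one linear limit, giving 1169.6 mg.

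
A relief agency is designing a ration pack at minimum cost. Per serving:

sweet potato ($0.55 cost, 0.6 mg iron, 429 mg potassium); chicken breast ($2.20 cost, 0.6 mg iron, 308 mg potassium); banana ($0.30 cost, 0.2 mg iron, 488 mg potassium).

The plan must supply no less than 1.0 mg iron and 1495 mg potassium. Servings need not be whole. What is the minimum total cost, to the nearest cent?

$1.18

Minimising a linear cost over {iron ≥ 1.0, potassium ≥ 1495, servings ≥ 0} — the optimum is at a vertex, using one or two foods.
sweet potato only: max(1.0/0.6, 1495/429) = 3.485 servings → $1.92.
chicken breast only: max(1.0/0.6, 1495/308) = 4.854 servings → $10.68.
banana only: max(1.0/0.2, 1495/488) = 5 servings → $1.50.
sweet potato + chicken breast: intersection lies outside the first quadrant.
sweet potato + banana with both tight: 0.913 servings and 2.261 servings → $1.18.
chicken breast + banana with both tight: 0.8175 servings and 2.548 servings → $2.56.
Cheapest feasible corner: $1.18.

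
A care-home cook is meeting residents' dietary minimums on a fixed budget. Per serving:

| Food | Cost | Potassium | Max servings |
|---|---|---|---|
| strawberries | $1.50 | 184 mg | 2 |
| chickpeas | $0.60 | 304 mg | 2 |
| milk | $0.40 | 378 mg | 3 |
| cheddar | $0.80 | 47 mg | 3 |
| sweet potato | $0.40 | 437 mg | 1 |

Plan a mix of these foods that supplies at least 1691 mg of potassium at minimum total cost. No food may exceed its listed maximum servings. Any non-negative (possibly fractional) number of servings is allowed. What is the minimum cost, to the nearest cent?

Cost per mg of potassium: sweet potato $0.0009, milk $0.0011, chickpeas $0.0020, strawberries $0.0082, cheddar $0.0170.
Take 1 serving of sweet potato: +437.0 mg potassium for $0.40 (total $0.40, still need 1254.0 mg).
Take 3 servings of milk: +1134.0 mg potassium for $1.20 (total $1.60, still need 120.0 mg).
Take 0.3947 servings of chickpeas: +120.0 mg potassium for $0.24 (total $1.84, still need 0.0 mg).
Filling from the cheapest source first is optimal under one linear minimum: $1.84.

$1.84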